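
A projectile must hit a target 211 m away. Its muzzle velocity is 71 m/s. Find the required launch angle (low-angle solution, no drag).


sin(2*theta) = R*g/v0^2 = 211*9.81/71^2 = 0.410615, theta = arcsin(0.410615)/2 = 12.12°

12.12 degrees


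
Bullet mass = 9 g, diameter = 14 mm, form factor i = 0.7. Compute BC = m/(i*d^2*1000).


BC = m/(i*d^2*1000) = 9/(0.7 * 14^2 * 1000) = 6.56e-05

6.56e-05


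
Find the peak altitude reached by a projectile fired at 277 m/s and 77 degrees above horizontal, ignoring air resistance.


H = (v0*sin(theta))^2 / (2g) = (277*sin(77°))^2 / (2*9.81) = 3713 m

3713 m


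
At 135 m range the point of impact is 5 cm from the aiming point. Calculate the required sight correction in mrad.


1 mrad subtends 1 cm per 10 m of range, so adj = error_cm / (dist_m / 10) = 5 / (135/10) = 0.3704 mrad

0.3704 mrad


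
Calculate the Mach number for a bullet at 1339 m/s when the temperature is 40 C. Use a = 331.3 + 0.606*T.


a = 331.3 + 0.606*(40) = 355.54 m/s
M = v/a = 1339/355.54 = 3.766

3.766


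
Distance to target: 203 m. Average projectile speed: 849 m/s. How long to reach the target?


t = d/v = 203/849 = 0.2391 s

0.2391 s


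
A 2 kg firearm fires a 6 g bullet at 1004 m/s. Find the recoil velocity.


v_recoil = m_p * v_p / m_gun = 0.006 * 1004 / 2 = 3.012 m/s

3.012 m/s


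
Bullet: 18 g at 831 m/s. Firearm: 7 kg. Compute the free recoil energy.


v_r = m_p*v_p/m_gun = 0.018*831/7 = 2.13686 m/s, E_r = 0.5*m_gun*v_r^2 = 0.5*7*2.13686^2 = 15.98 J

15.98 J


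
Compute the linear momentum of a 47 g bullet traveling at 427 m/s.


p = m*v = 0.047*427 = 20.07 kg·m/s

20.07 kg·m/s


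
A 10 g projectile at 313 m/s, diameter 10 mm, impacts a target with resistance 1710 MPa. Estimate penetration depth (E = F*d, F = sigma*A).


A = pi*(d/2)^2 = pi*(10/2)^2 = 78.5398 mm^2
E = 0.5*m*v^2 = 0.5*0.01*313^2 = 489.845 J
depth = E/(sigma*A) = 489.845 J / (1710 MPa * 78.5398 mm^2) = 489.845/(1710 * 78.5398) m = 0.00364731 m ≈ 3.647 mm

3.647 mm


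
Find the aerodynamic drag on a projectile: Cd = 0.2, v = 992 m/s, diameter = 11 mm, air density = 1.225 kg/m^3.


A = pi*(d/2)^2 = pi*(11/2000)^2 = 9.50332e-05 m^2
Fd = 0.5*Cd*rho*A*v^2 = 0.5*0.2*1.225*9.50332e-05*992^2 = 11.46 N

11.46 N


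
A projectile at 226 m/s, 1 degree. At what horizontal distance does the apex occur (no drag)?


R = v0^2*sin(2*theta)/g = 226^2*sin(2*1°)/9.81 = 181.705 m
apex_dist = R/2 = 181.705/2 = 90.85 m

90.85 m


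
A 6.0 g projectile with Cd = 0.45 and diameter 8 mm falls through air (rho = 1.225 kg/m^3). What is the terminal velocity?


A = pi*(d/2)^2 = pi*(8/2000)^2 = 5.02655e-05 m^2
vt = sqrt(2mg/(Cd*rho*A)) = sqrt(2*0.006*9.81/(0.45 * 1.225 * 5.02655e-05)) = 65.18 m/s

65.18 m/s


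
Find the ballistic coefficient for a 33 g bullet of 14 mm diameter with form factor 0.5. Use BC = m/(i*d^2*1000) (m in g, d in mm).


BC = m/(i*d^2*1000) = 33/(0.5 * 14^2 * 1000) = 0.0003367

0.0003367


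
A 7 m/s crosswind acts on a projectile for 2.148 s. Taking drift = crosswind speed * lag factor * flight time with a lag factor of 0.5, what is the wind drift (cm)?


drift = v_wind * lag * t = 7 * 0.5 * 2.148 = 7.518 m ≈ 751.8 cm

751.8 cm


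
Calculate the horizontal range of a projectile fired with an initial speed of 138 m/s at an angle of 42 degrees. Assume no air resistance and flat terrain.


R = v0^2 * sin(2*theta) / g = 138^2 * sin(2*42°) / 9.81 = 1931 m

1931 m


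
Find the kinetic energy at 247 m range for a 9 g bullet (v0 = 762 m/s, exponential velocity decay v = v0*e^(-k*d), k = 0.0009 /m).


v = v0*exp(-k*d) = 762*exp(-0.0009*247) = 610.114 m/s
E = 0.5*m*v^2 = 0.5*0.009*610.114^2 = 1675 J

1675 J


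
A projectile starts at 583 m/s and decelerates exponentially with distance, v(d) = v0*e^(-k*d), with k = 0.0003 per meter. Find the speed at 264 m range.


v = v0*exp(-k*d) = 583*exp(-0.0003*264) = 538.6 m/s

538.6 m/s


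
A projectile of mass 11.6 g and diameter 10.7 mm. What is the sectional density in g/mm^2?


SD = m/d^2 = 11.6/10.7^2 = 0.1013 g/mm^2

0.1013 g/mm^2


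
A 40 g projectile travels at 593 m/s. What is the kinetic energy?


E = 0.5*m*v^2 = 0.5*0.04*593^2 = 7033 J

7033 J


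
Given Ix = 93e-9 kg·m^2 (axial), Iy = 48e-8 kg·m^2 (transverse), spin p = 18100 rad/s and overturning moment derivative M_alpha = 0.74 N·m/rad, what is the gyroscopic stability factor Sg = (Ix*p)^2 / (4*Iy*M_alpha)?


Sg = Ix^2 * p^2 / (4 * Iy * M_alpha) = (93e-9)^2 * 18100^2 / (4 * 48e-8 * 0.74) = 1.994

1.994


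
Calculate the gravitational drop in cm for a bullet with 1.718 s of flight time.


drop = 0.5*g*t^2 = 0.5*9.81*1.718^2 = 14.4772 m ≈ 1448 cm

1448 cm


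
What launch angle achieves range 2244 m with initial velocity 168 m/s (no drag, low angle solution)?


sin(2*theta) = R*g/v0^2 = 2244*9.81/168^2 = 0.779962, theta = arcsin(0.779962)/2 = 25.63°

25.63 degrees


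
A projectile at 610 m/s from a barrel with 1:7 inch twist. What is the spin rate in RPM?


twist_m = 7*0.0254 = 0.1778 m
spin = v/twist = 610/0.1778 = 3430.821 rev/s
RPM = spin*60 = 3430.821*60 ≈ 205849 RPM

205849 RPM


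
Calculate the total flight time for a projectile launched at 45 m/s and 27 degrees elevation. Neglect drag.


T = 2*v0*sin(theta)/g = 2*45*sin(27°)/9.81 = 4.165 s

4.165 s


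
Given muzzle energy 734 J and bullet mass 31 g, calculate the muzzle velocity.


v = sqrt(2*E/m) = sqrt(2*734/0.031) = 217.6 m/s

217.6 m/s


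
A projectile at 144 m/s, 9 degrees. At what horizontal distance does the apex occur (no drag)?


R = v0^2*sin(2*theta)/g = 144^2*sin(2*9°)/9.81 = 653.188 m
apex_dist = R/2 = 653.188/2 = 326.6 m

326.6 m


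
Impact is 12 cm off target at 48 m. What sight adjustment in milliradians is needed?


1 mrad subtends 1 cm per 10 m of range, so adj = error_cm / (dist_m / 10) = 12 / (48/10) = 2.5 mrad

2.5 mrad


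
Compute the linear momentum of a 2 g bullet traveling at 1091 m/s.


p = m*v = 0.002*1091 = 2.182 kg·m/s

2.182 kg·m/s


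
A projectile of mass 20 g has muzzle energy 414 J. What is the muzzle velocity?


v = sqrt(2*E/m) = sqrt(2*414/0.02) = 203.5 m/s

203.5 m/s


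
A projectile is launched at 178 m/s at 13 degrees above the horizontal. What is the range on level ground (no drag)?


R = v0^2 * sin(2*theta) / g = 178^2 * sin(2*13°) / 9.81 = 1416 m

1416 m


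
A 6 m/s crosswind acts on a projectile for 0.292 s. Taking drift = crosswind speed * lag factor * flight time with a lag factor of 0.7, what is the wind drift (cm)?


drift = v_wind * lag * t = 6 * 0.7 * 0.292 = 1.2264 m ≈ 122.6 cm

122.6 cm


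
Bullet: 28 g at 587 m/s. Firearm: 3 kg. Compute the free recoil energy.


v_r = m_p*v_p/m_gun = 0.028*587/3 = 5.47867 m/s, E_r = 0.5*m_gun*v_r^2 = 0.5*3*5.47867^2 = 45.02 J

45.02 J


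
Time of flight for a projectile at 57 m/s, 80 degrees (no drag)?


T = 2*v0*sin(theta)/g = 2*57*sin(80°)/9.81 = 11.44 s

11.44 s


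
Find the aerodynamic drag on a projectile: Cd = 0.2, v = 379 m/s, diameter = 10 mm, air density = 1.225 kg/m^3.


A = pi*(d/2)^2 = pi*(10/2000)^2 = 7.85398e-05 m^2
Fd = 0.5*Cd*rho*A*v^2 = 0.5*0.2*1.225*7.85398e-05*379^2 = 1.382 N

1.382 N


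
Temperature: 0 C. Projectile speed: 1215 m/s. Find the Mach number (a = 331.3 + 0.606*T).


a = 331.3 + 0.606*(0) = 331.3 m/s
M = v/a = 1215/331.3 = 3.667

3.667


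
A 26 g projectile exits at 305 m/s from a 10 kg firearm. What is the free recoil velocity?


v_recoil = m_p * v_p / m_gun = 0.026 * 305 / 10 = 0.793 m/s

0.793 m/s


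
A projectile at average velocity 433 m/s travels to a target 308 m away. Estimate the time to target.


t = d/v = 308/433 = 0.7113 s

0.7113 s


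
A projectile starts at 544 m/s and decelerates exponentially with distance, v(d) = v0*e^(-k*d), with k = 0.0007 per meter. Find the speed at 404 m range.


v = v0*exp(-k*d) = 544*exp(-0.0007*404) = 410 m/s

410 m/s


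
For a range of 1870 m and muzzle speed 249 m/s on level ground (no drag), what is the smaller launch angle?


sin(2*theta) = R*g/v0^2 = 1870*9.81/249^2 = 0.295877, theta = arcsin(0.295877)/2 = 8.605°

8.605 degrees


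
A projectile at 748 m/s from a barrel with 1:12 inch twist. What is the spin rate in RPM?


twist_m = 12*0.0254 = 0.3048 m
spin = v/twist = 748/0.3048 = 2454.068 rev/s
RPM = spin*60 = 2454.068*60 ≈ 147244 RPM

147244 RPM


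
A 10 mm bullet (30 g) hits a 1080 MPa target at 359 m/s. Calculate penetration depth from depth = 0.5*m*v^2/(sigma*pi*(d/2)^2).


A = pi*(d/2)^2 = pi*(10/2)^2 = 78.5398 mm^2
E = 0.5*m*v^2 = 0.5*0.03*359^2 = 1933.21 J
depth = E/(sigma*A) = 1933.21 J / (1080 MPa * 78.5398 mm^2) = 1933.21/(1080 * 78.5398) m = 0.0227912 m ≈ 22.79 mm

22.79 mm


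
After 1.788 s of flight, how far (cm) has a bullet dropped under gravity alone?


drop = 0.5*g*t^2 = 0.5*9.81*1.788^2 = 15.681 m ≈ 1568 cm

1568 cm


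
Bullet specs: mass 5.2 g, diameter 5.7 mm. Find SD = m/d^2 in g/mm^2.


SD = m/d^2 = 5.2/5.7^2 = 0.16 g/mm^2

0.16 g/mm^2


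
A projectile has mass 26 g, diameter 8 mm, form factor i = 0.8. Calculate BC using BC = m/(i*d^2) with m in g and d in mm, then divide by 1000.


BC = m/(i*d^2*1000) = 26/(0.8 * 8^2 * 1000) = 0.0005078

0.0005078


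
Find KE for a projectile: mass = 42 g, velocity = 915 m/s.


E = 0.5*m*v^2 = 0.5*0.042*915^2 = 17582 J

17582 J


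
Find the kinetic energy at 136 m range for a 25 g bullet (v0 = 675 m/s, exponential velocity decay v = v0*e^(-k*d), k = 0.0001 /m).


v = v0*exp(-k*d) = 675*exp(-0.0001*136) = 665.882 m/s
E = 0.5*m*v^2 = 0.5*0.025*665.882^2 = 5542 J

5542 J


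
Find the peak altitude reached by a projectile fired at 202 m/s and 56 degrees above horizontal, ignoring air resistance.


H = (v0*sin(theta))^2 / (2g) = (202*sin(56°))^2 / (2*9.81) = 1429 m

1429 m


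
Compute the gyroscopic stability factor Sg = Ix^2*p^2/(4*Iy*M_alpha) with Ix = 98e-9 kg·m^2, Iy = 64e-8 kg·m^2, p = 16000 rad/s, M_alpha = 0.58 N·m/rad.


Sg = Ix^2 * p^2 / (4 * Iy * M_alpha) = (98e-9)^2 * 16000^2 / (4 * 64e-8 * 0.58) = 1.656

1.656


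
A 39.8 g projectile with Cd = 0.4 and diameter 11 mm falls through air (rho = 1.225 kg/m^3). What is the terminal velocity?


A = pi*(d/2)^2 = pi*(11/2000)^2 = 9.50332e-05 m^2
vt = sqrt(2mg/(Cd*rho*A)) = sqrt(2*0.0398*9.81/(0.4 * 1.225 * 9.50332e-05)) = 129.5 m/s

129.5 m/s


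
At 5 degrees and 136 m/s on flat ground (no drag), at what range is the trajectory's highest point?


R = v0^2*sin(2*theta)/g = 136^2*sin(2*5°)/9.81 = 327.4 m
apex_dist = R/2 = 327.4/2 = 163.7 m

163.7 m


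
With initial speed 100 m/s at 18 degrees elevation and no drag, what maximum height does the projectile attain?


H = (v0*sin(theta))^2 / (2g) = (100*sin(18°))^2 / (2*9.81) = 48.67 m

48.67 m


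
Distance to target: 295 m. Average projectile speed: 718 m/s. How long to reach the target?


t = d/v = 295/718 = 0.4109 s

0.4109 s


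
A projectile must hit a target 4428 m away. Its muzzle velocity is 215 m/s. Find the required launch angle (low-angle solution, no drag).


sin(2*theta) = R*g/v0^2 = 4428*9.81/215^2 = 0.939723, theta = arcsin(0.939723)/2 = 35°

35 degrees


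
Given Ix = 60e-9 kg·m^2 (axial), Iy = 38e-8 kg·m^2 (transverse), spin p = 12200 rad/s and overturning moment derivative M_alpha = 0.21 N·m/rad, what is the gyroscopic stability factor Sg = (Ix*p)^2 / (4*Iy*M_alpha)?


Sg = Ix^2 * p^2 / (4 * Iy * M_alpha) = (60e-9)^2 * 12200^2 / (4 * 38e-8 * 0.21) = 1.679

1.679


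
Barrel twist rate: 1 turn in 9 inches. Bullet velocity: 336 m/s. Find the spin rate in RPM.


twist_m = 9*0.0254 = 0.2286 m
spin = v/twist = 336/0.2286 = 1469.816 rev/s
RPM = spin*60 = 1469.816*60 ≈ 88189 RPM

88189 RPM


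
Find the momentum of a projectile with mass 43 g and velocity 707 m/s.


p = m*v = 0.043*707 = 30.4 kg·m/s

30.4 kg·m/s


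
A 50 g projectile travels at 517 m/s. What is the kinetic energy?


E = 0.5*m*v^2 = 0.5*0.05*517^2 = 6682 J

6682 J


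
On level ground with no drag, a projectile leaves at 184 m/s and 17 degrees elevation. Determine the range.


R = v0^2 * sin(2*theta) / g = 184^2 * sin(2*17°) / 9.81 = 1930 m

1930 m


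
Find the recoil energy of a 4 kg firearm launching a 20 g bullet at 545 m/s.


v_r = m_p*v_p/m_gun = 0.02*545/4 = 2.725 m/s, E_r = 0.5*m_gun*v_r^2 = 0.5*4*2.725^2 = 14.85 J

14.85 J


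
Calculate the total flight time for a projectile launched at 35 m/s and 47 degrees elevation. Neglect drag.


T = 2*v0*sin(theta)/g = 2*35*sin(47°)/9.81 = 5.219 s

5.219 s


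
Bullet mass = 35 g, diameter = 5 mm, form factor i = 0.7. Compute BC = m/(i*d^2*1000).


BC = m/(i*d^2*1000) = 35/(0.7 * 5^2 * 1000) = 0.002

0.002


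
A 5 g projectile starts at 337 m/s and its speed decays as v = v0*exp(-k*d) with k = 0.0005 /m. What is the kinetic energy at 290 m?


v = v0*exp(-k*d) = 337*exp(-0.0005*290) = 291.513 m/s
E = 0.5*m*v^2 = 0.5*0.005*291.513^2 = 212.4 J

212.4 J


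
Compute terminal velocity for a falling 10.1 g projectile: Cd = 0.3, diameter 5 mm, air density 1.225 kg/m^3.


A = pi*(d/2)^2 = pi*(5/2000)^2 = 1.96350e-05 m^2
vt = sqrt(2mg/(Cd*rho*A)) = sqrt(2*0.0101*9.81/(0.3 * 1.225 * 1.96350e-05)) = 165.7 m/s

165.7 m/s


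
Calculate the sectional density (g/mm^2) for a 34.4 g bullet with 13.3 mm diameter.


SD = m/d^2 = 34.4/13.3^2 = 0.1945 g/mm^2

0.1945 g/mm^2


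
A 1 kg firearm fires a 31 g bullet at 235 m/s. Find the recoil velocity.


v_recoil = m_p * v_p / m_gun = 0.031 * 235 / 1 = 7.285 m/s

7.285 m/s


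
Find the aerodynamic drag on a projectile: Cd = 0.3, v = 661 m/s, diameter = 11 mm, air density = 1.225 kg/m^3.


A = pi*(d/2)^2 = pi*(11/2000)^2 = 9.50332e-05 m^2
Fd = 0.5*Cd*rho*A*v^2 = 0.5*0.3*1.225*9.50332e-05*661^2 = 7.63 N

7.63 N


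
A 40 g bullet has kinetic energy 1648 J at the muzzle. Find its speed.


v = sqrt(2*E/m) = sqrt(2*1648/0.04) = 287.1 m/s

287.1 m/s


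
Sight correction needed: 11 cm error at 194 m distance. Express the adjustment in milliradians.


1 mrad subtends 1 cm per 10 m of range, so adj = error_cm / (dist_m / 10) = 11 / (194/10) = 0.567 mrad

0.567 mrad


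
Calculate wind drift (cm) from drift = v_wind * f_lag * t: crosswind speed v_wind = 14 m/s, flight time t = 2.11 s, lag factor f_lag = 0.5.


drift = v_wind * lag * t = 14 * 0.5 * 2.11 = 14.77 m ≈ 1477 cm

1477 cm


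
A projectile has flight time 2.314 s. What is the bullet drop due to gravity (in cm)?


drop = 0.5*g*t^2 = 0.5*9.81*2.314^2 = 26.2643 m ≈ 2626 cm

2626 cm


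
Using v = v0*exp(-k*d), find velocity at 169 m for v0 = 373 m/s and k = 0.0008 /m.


v = v0*exp(-k*d) = 373*exp(-0.0008*169) = 325.8 m/s

325.8 m/s


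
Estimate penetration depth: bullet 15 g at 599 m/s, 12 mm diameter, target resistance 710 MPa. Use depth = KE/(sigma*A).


A = pi*(d/2)^2 = pi*(12/2)^2 = 113.097 mm^2
E = 0.5*m*v^2 = 0.5*0.015*599^2 = 2691.01 J
depth = E/(sigma*A) = 2691.01 J / (710 MPa * 113.097 mm^2) = 2691.01/(710 * 113.097) m = 0.0335123 m ≈ 33.51 mm

33.51 mm


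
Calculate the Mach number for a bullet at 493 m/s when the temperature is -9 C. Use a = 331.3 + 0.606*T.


a = 331.3 + 0.606*(-9) = 325.846 m/s
M = v/a = 493/325.846 = 1.513

1.513


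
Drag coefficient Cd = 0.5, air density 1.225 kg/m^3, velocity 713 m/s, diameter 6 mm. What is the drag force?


A = pi*(d/2)^2 = pi*(6/2000)^2 = 2.82743e-05 m^2
Fd = 0.5*Cd*rho*A*v^2 = 0.5*0.5*1.225*2.82743e-05*713^2 = 4.402 N

4.402 N


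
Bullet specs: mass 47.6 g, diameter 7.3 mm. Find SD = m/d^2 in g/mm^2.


SD = m/d^2 = 47.6/7.3^2 = 0.8932 g/mm^2

0.8932 g/mm^2


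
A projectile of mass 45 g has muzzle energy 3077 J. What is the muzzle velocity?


v = sqrt(2*E/m) = sqrt(2*3077/0.045) = 369.8 m/s

369.8 m/s


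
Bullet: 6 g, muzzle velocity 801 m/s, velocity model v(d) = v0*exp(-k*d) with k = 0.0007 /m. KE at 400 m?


v = v0*exp(-k*d) = 801*exp(-0.0007*400) = 605.383 m/s
E = 0.5*m*v^2 = 0.5*0.006*605.383^2 = 1099 J

1099 J


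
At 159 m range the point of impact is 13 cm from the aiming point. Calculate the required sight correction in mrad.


1 mrad subtends 1 cm per 10 m of range, so adj = error_cm / (dist_m / 10) = 13 / (159/10) = 0.8176 mrad

0.8176 mrad


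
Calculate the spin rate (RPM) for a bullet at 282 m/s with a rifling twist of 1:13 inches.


twist_m = 13*0.0254 = 0.3302 m
spin = v/twist = 282/0.3302 = 854.0279 rev/s
RPM = spin*60 = 854.0279*60 ≈ 51242 RPM

51242 RPM


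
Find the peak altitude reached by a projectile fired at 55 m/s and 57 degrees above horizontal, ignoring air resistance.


H = (v0*sin(theta))^2 / (2g) = (55*sin(57°))^2 / (2*9.81) = 108.4 m

108.4 m


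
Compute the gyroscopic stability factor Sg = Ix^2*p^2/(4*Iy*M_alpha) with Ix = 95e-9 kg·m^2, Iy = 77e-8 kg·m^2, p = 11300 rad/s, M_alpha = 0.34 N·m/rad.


Sg = Ix^2 * p^2 / (4 * Iy * M_alpha) = (95e-9)^2 * 11300^2 / (4 * 77e-8 * 0.34) = 1.1

1.1


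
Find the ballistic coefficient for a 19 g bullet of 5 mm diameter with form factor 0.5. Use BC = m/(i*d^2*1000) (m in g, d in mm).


BC = m/(i*d^2*1000) = 19/(0.5 * 5^2 * 1000) = 0.00152

0.00152


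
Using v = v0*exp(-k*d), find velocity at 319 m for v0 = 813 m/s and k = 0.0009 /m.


v = v0*exp(-k*d) = 813*exp(-0.0009*319) = 610.1 m/s

610.1 m/s


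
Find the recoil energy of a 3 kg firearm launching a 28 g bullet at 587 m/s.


v_r = m_p*v_p/m_gun = 0.028*587/3 = 5.47867 m/s, E_r = 0.5*m_gun*v_r^2 = 0.5*3*5.47867^2 = 45.02 J

45.02 J


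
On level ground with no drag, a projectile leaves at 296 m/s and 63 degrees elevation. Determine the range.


R = v0^2 * sin(2*theta) / g = 296^2 * sin(2*63°) / 9.81 = 7226 m

7226 m


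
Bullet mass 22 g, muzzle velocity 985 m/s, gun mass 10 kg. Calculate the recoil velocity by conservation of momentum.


v_recoil = m_p * v_p / m_gun = 0.022 * 985 / 10 = 2.167 m/s

2.167 m/s


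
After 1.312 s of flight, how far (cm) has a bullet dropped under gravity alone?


drop = 0.5*g*t^2 = 0.5*9.81*1.312^2 = 8.44319 m ≈ 844.3 cm

844.3 cm


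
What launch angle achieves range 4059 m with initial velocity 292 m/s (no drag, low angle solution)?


sin(2*theta) = R*g/v0^2 = 4059*9.81/292^2 = 0.467006, theta = arcsin(0.467006)/2 = 13.92°

13.92 degrees


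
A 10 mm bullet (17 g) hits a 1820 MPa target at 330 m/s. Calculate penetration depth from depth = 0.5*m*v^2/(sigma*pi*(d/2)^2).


A = pi*(d/2)^2 = pi*(10/2)^2 = 78.5398 mm^2
E = 0.5*m*v^2 = 0.5*0.017*330^2 = 925.65 J
depth = E/(sigma*A) = 925.65 J / (1820 MPa * 78.5398 mm^2) = 925.65/(1820 * 78.5398) m = 0.00647568 m ≈ 6.476 mm

6.476 mm


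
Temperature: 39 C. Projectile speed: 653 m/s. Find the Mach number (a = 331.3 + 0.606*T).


a = 331.3 + 0.606*(39) = 354.934 m/s
M = v/a = 653/354.934 = 1.84

1.84


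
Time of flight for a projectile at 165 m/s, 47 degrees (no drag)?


T = 2*v0*sin(theta)/g = 2*165*sin(47°)/9.81 = 24.6 s

24.6 s


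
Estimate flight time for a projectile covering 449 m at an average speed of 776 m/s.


t = d/v = 449/776 = 0.5786 s

0.5786 s


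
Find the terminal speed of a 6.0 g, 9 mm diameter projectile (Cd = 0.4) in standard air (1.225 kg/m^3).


A = pi*(d/2)^2 = pi*(9/2000)^2 = 6.36173e-05 m^2
vt = sqrt(2mg/(Cd*rho*A)) = sqrt(2*0.006*9.81/(0.4 * 1.225 * 6.36173e-05)) = 61.45 m/s

61.45 m/s


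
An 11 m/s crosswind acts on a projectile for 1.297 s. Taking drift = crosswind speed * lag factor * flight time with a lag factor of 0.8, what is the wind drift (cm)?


drift = v_wind * lag * t = 11 * 0.8 * 1.297 = 11.4136 m ≈ 1141 cm

1141 cm


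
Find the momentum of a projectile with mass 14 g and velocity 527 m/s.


p = m*v = 0.014*527 = 7.378 kg·m/s

7.378 kg·m/s


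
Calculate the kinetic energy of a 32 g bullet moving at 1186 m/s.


E = 0.5*m*v^2 = 0.5*0.032*1186^2 = 22506 J

22506 J


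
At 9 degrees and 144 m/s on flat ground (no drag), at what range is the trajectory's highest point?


R = v0^2*sin(2*theta)/g = 144^2*sin(2*9°)/9.81 = 653.188 m
apex_dist = R/2 = 653.188/2 = 326.6 m

326.6 m


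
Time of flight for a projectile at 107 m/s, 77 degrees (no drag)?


T = 2*v0*sin(theta)/g = 2*107*sin(77°)/9.81 = 21.26 s

21.26 s


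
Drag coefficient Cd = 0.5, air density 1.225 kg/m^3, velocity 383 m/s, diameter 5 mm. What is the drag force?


A = pi*(d/2)^2 = pi*(5/2000)^2 = 1.96350e-05 m^2
Fd = 0.5*Cd*rho*A*v^2 = 0.5*0.5*1.225*1.96350e-05*383^2 = 0.8821 N

0.8821 N


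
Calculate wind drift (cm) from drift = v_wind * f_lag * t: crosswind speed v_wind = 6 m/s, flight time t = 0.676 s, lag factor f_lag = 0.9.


drift = v_wind * lag * t = 6 * 0.9 * 0.676 = 3.6504 m ≈ 365 cm

365 cm


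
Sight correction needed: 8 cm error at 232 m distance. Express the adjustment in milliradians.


1 mrad subtends 1 cm per 10 m of range, so adj = error_cm / (dist_m / 10) = 8 / (232/10) = 0.3448 mrad

0.3448 mrad


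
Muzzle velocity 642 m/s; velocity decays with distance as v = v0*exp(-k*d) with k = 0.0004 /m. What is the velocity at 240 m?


v = v0*exp(-k*d) = 642*exp(-0.0004*240) = 583.2 m/s

583.2 m/s


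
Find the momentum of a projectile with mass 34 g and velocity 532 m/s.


p = m*v = 0.034*532 = 18.09 kg·m/s

18.09 kg·m/s


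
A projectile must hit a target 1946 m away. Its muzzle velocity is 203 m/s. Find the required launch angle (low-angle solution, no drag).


sin(2*theta) = R*g/v0^2 = 1946*9.81/203^2 = 0.463255, theta = arcsin(0.463255)/2 = 13.8°

13.8 degrees


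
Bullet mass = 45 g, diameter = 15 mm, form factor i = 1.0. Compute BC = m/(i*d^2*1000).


BC = m/(i*d^2*1000) = 45/(1.0 * 15^2 * 1000) = 0.0002

0.0002


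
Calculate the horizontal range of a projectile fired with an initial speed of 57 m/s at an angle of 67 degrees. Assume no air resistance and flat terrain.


R = v0^2 * sin(2*theta) / g = 57^2 * sin(2*67°) / 9.81 = 238.2 m

238.2 m


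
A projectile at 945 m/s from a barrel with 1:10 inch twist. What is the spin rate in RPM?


twist_m = 10*0.0254 = 0.254 m
spin = v/twist = 945/0.254 = 3720.472 rev/s
RPM = spin*60 = 3720.472*60 ≈ 223228 RPM

223228 RPM


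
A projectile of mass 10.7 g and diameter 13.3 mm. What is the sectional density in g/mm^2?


SD = m/d^2 = 10.7/13.3^2 = 0.06049 g/mm^2

0.06049 g/mm^2


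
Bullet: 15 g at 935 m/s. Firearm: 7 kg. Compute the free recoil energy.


v_r = m_p*v_p/m_gun = 0.015*935/7 = 2.00357 m/s, E_r = 0.5*m_gun*v_r^2 = 0.5*7*2.00357^2 = 14.05 J

14.05 J


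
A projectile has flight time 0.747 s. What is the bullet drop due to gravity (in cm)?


drop = 0.5*g*t^2 = 0.5*9.81*0.747^2 = 2.73703 m ≈ 273.7 cm

273.7 cm


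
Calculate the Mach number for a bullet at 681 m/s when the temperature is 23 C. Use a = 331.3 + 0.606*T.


a = 331.3 + 0.606*(23) = 345.238 m/s
M = v/a = 681/345.238 = 1.973

1.973


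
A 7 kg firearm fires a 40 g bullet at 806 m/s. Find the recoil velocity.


v_recoil = m_p * v_p / m_gun = 0.04 * 806 / 7 = 4.606 m/s

4.606 m/s


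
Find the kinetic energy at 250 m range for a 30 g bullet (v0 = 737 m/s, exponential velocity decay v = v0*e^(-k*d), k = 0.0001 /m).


v = v0*exp(-k*d) = 737*exp(-0.0001*250) = 718.803 m/s
E = 0.5*m*v^2 = 0.5*0.03*718.803^2 = 7750 J

7750 J


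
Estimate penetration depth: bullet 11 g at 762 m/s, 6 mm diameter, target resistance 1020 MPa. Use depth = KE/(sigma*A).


A = pi*(d/2)^2 = pi*(6/2)^2 = 28.2743 mm^2
E = 0.5*m*v^2 = 0.5*0.011*762^2 = 3193.54 J
depth = E/(sigma*A) = 3193.54 J / (1020 MPa * 28.2743 mm^2) = 3193.54/(1020 * 28.2743) m = 0.110734 m ≈ 110.7 mm

110.7 mm


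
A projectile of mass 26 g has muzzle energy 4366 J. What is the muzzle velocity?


v = sqrt(2*E/m) = sqrt(2*4366/0.026) = 579.5 m/s

579.5 m/s


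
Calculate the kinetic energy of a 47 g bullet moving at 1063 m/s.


E = 0.5*m*v^2 = 0.5*0.047*1063^2 = 26554 J

26554 J


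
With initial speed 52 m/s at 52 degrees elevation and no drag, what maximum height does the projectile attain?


H = (v0*sin(theta))^2 / (2g) = (52*sin(52°))^2 / (2*9.81) = 85.58 m

85.58 m


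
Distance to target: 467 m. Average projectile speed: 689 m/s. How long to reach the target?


t = d/v = 467/689 = 0.6778 s

0.6778 s


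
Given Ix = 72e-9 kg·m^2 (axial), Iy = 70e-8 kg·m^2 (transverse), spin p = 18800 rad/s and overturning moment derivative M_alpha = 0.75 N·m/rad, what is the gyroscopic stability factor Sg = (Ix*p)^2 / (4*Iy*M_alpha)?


Sg = Ix^2 * p^2 / (4 * Iy * M_alpha) = (72e-9)^2 * 18800^2 / (4 * 70e-8 * 0.75) = 0.8725

0.8725


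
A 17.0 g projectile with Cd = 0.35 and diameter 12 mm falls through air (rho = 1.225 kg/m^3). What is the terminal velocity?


A = pi*(d/2)^2 = pi*(12/2000)^2 = 1.13097e-04 m^2
vt = sqrt(2mg/(Cd*rho*A)) = sqrt(2*0.017*9.81/(0.35 * 1.225 * 1.13097e-04)) = 82.94 m/s

82.94 m/s


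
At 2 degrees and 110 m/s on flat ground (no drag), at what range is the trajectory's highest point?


R = v0^2*sin(2*theta)/g = 110^2*sin(2*2°)/9.81 = 86.0401 m
apex_dist = R/2 = 86.0401/2 = 43.02 m

43.02 m


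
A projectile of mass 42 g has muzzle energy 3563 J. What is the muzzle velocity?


v = sqrt(2*E/m) = sqrt(2*3563/0.042) = 411.9 m/s

411.9 m/s


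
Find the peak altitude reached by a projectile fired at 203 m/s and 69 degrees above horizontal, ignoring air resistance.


H = (v0*sin(theta))^2 / (2g) = (203*sin(69°))^2 / (2*9.81) = 1831 m

1831 m


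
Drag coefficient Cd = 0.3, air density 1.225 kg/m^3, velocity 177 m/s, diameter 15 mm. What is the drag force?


A = pi*(d/2)^2 = pi*(15/2000)^2 = 1.76715e-04 m^2
Fd = 0.5*Cd*rho*A*v^2 = 0.5*0.3*1.225*1.76715e-04*177^2 = 1.017 N

1.017 N


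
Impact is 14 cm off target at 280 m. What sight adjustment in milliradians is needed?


1 mrad subtends 1 cm per 10 m of range, so adj = error_cm / (dist_m / 10) = 14 / (280/10) = 0.5 mrad

0.5 mrad


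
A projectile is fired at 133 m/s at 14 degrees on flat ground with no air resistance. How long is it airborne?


T = 2*v0*sin(theta)/g = 2*133*sin(14°)/9.81 = 6.56 s

6.56 s


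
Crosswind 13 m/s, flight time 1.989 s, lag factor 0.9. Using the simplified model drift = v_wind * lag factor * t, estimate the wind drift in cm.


drift = v_wind * lag * t = 13 * 0.9 * 1.989 = 23.2713 m ≈ 2327 cm

2327 cm


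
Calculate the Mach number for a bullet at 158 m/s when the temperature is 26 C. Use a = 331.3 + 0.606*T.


a = 331.3 + 0.606*(26) = 347.056 m/s
M = v/a = 158/347.056 = 0.4553

0.4553


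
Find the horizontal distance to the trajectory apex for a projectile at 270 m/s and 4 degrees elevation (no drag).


R = v0^2*sin(2*theta)/g = 270^2*sin(2*4°)/9.81 = 1034.22 m
apex_dist = R/2 = 1034.22/2 = 517.1 m

517.1 m


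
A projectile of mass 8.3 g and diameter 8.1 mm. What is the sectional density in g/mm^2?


SD = m/d^2 = 8.3/8.1^2 = 0.1265 g/mm^2

0.1265 g/mm^2


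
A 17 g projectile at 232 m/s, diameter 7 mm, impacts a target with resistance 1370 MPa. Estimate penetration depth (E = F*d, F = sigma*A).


A = pi*(d/2)^2 = pi*(7/2)^2 = 38.4845 mm^2
E = 0.5*m*v^2 = 0.5*0.017*232^2 = 457.504 J
depth = E/(sigma*A) = 457.504 J / (1370 MPa * 38.4845 mm^2) = 457.504/(1370 * 38.4845) m = 0.00867738 m ≈ 8.677 mm

8.677 mm


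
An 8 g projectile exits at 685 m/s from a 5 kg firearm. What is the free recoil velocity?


v_recoil = m_p * v_p / m_gun = 0.008 * 685 / 5 = 1.096 m/s

1.096 m/s


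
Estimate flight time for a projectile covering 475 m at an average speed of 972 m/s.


t = d/v = 475/972 = 0.4887 s

0.4887 s


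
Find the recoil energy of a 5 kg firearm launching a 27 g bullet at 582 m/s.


v_r = m_p*v_p/m_gun = 0.027*582/5 = 3.1428 m/s, E_r = 0.5*m_gun*v_r^2 = 0.5*5*3.1428^2 = 24.69 J

24.69 J


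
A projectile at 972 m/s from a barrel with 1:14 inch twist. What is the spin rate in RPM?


twist_m = 14*0.0254 = 0.3556 m
spin = v/twist = 972/0.3556 = 2733.408 rev/s
RPM = spin*60 = 2733.408*60 ≈ 164004 RPM

164004 RPM


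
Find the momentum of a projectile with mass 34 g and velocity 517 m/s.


p = m*v = 0.034*517 = 17.58 kg·m/s

17.58 kg·m/s


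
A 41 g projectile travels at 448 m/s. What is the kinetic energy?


E = 0.5*m*v^2 = 0.5*0.041*448^2 = 4114 J

4114 J


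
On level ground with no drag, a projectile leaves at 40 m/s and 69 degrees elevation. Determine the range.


R = v0^2 * sin(2*theta) / g = 40^2 * sin(2*69°) / 9.81 = 109.1 m

109.1 m


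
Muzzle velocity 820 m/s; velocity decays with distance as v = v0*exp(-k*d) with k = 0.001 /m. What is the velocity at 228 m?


v = v0*exp(-k*d) = 820*exp(-0.001*228) = 652.8 m/s

652.8 m/s


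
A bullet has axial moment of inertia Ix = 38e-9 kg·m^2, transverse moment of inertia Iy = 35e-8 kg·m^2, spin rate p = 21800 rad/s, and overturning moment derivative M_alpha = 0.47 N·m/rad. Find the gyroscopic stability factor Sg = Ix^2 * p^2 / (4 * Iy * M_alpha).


Sg = Ix^2 * p^2 / (4 * Iy * M_alpha) = (38e-9)^2 * 21800^2 / (4 * 35e-8 * 0.47) = 1.043

1.043


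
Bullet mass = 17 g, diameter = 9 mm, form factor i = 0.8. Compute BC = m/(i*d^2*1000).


BC = m/(i*d^2*1000) = 17/(0.8 * 9^2 * 1000) = 0.0002623

0.0002623


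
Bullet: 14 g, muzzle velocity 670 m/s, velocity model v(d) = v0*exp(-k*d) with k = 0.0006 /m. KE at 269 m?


v = v0*exp(-k*d) = 670*exp(-0.0006*269) = 570.138 m/s
E = 0.5*m*v^2 = 0.5*0.014*570.138^2 = 2275 J

2275 J


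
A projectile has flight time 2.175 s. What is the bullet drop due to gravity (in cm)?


drop = 0.5*g*t^2 = 0.5*9.81*2.175^2 = 23.2037 m ≈ 2320 cm

2320 cm


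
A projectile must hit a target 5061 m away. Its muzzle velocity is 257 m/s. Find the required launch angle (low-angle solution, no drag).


sin(2*theta) = R*g/v0^2 = 5061*9.81/257^2 = 0.751691, theta = arcsin(0.751691)/2 = 24.37°

24.37 degrees


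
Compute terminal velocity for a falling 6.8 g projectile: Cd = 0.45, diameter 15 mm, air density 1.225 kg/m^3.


A = pi*(d/2)^2 = pi*(15/2000)^2 = 1.76715e-04 m^2
vt = sqrt(2mg/(Cd*rho*A)) = sqrt(2*0.0068*9.81/(0.45 * 1.225 * 1.76715e-04)) = 37.01 m/s

37.01 m/s


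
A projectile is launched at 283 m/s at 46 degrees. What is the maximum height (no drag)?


H = (v0*sin(theta))^2 / (2g) = (283*sin(46°))^2 / (2*9.81) = 2112 m

2112 m


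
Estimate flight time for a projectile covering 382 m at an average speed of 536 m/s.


t = d/v = 382/536 = 0.7127 s

0.7127 s


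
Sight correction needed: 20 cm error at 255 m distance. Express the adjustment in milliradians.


1 mrad subtends 1 cm per 10 m of range, so adj = error_cm / (dist_m / 10) = 20 / (255/10) = 0.7843 mrad

0.7843 mrad


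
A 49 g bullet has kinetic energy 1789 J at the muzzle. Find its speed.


v = sqrt(2*E/m) = sqrt(2*1789/0.049) = 270.2 m/s

270.2 m/s


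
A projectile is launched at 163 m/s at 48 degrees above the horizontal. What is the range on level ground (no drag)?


R = v0^2 * sin(2*theta) / g = 163^2 * sin(2*48°) / 9.81 = 2694 m

2694 m


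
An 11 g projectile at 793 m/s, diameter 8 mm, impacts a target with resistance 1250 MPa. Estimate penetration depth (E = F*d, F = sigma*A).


A = pi*(d/2)^2 = pi*(8/2)^2 = 50.2655 mm^2
E = 0.5*m*v^2 = 0.5*0.011*793^2 = 3458.67 J
depth = E/(sigma*A) = 3458.67 J / (1250 MPa * 50.2655 mm^2) = 3458.67/(1250 * 50.2655) m = 0.0550464 m ≈ 55.05 mm

55.05 mm


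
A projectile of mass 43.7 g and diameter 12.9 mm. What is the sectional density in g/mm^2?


SD = m/d^2 = 43.7/12.9^2 = 0.2626 g/mm^2

0.2626 g/mm^2


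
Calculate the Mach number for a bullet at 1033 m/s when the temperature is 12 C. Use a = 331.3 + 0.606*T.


a = 331.3 + 0.606*(12) = 338.572 m/s
M = v/a = 1033/338.572 = 3.051

3.051


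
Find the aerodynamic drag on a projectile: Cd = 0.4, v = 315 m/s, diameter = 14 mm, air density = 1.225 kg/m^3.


A = pi*(d/2)^2 = pi*(14/2000)^2 = 1.53938e-04 m^2
Fd = 0.5*Cd*rho*A*v^2 = 0.5*0.4*1.225*1.53938e-04*315^2 = 3.742 N

3.742 N


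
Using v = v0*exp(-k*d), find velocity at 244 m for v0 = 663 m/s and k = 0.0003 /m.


v = v0*exp(-k*d) = 663*exp(-0.0003*244) = 616.2 m/s

616.2 m/s


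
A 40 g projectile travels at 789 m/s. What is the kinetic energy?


E = 0.5*m*v^2 = 0.5*0.04*789^2 = 12450 J

12450 J


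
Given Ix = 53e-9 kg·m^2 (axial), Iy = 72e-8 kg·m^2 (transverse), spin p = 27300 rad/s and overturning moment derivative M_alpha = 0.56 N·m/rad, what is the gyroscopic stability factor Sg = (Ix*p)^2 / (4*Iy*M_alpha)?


Sg = Ix^2 * p^2 / (4 * Iy * M_alpha) = (53e-9)^2 * 27300^2 / (4 * 72e-8 * 0.56) = 1.298

1.298


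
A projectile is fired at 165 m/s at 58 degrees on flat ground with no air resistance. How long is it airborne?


T = 2*v0*sin(theta)/g = 2*165*sin(58°)/9.81 = 28.53 s

28.53 s


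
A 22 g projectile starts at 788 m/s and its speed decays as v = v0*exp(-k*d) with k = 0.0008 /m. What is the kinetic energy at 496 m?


v = v0*exp(-k*d) = 788*exp(-0.0008*496) = 529.905 m/s
E = 0.5*m*v^2 = 0.5*0.022*529.905^2 = 3089 J

3089 J


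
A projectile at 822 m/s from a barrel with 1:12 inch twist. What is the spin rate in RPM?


twist_m = 12*0.0254 = 0.3048 m
spin = v/twist = 822/0.3048 = 2696.85 rev/s
RPM = spin*60 = 2696.85*60 ≈ 161811 RPM

161811 RPM


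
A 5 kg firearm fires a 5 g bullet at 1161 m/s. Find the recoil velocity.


v_recoil = m_p * v_p / m_gun = 0.005 * 1161 / 5 = 1.161 m/s

1.161 m/s


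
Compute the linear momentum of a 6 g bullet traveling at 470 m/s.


p = m*v = 0.006*470 = 2.82 kg·m/s

2.82 kg·m/s


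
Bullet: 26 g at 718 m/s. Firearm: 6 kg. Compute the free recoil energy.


v_r = m_p*v_p/m_gun = 0.026*718/6 = 3.11133 m/s, E_r = 0.5*m_gun*v_r^2 = 0.5*6*3.11133^2 = 29.04 J

29.04 J


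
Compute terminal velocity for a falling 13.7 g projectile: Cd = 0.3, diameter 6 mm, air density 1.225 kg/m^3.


A = pi*(d/2)^2 = pi*(6/2000)^2 = 2.82743e-05 m^2
vt = sqrt(2mg/(Cd*rho*A)) = sqrt(2*0.0137*9.81/(0.3 * 1.225 * 2.82743e-05)) = 160.8 m/s

160.8 m/s


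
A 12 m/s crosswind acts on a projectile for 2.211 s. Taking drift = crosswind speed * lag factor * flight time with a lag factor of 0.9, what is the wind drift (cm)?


drift = v_wind * lag * t = 12 * 0.9 * 2.211 = 23.8788 m ≈ 2388 cm

2388 cm


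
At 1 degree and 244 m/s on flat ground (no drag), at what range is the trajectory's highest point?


R = v0^2*sin(2*theta)/g = 244^2*sin(2*1°)/9.81 = 211.802 m
apex_dist = R/2 = 211.802/2 = 105.9 m

105.9 m


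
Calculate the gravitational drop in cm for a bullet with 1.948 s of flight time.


drop = 0.5*g*t^2 = 0.5*9.81*1.948^2 = 18.613 m ≈ 1861 cm

1861 cm


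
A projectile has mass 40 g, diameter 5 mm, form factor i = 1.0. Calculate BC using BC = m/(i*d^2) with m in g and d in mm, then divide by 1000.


BC = m/(i*d^2*1000) = 40/(1.0 * 5^2 * 1000) = 0.0016

0.0016


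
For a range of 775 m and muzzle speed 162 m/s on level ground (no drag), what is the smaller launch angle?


sin(2*theta) = R*g/v0^2 = 775*9.81/162^2 = 0.289695, theta = arcsin(0.289695)/2 = 8.42°

8.42 degrees


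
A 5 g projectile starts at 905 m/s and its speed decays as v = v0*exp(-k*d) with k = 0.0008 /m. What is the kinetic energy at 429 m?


v = v0*exp(-k*d) = 905*exp(-0.0008*429) = 642.094 m/s
E = 0.5*m*v^2 = 0.5*0.005*642.094^2 = 1031 J

1031 J


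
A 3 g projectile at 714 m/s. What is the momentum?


p = m*v = 0.003*714 = 2.142 kg·m/s

2.142 kg·m/s


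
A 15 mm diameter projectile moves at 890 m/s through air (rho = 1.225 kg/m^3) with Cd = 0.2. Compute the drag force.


A = pi*(d/2)^2 = pi*(15/2000)^2 = 1.76715e-04 m^2
Fd = 0.5*Cd*rho*A*v^2 = 0.5*0.2*1.225*1.76715e-04*890^2 = 17.15 N

17.15 N


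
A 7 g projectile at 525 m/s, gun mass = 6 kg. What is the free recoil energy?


v_r = m_p*v_p/m_gun = 0.007*525/6 = 0.6125 m/s, E_r = 0.5*m_gun*v_r^2 = 0.5*6*0.6125^2 = 1.125 J

1.125 J


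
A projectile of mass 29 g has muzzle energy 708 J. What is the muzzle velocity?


v = sqrt(2*E/m) = sqrt(2*708/0.029) = 221 m/s

221 m/s


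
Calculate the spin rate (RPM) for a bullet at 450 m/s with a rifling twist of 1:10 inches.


twist_m = 10*0.0254 = 0.254 m
spin = v/twist = 450/0.254 = 1771.654 rev/s
RPM = spin*60 = 1771.654*60 ≈ 106299 RPM

106299 RPM


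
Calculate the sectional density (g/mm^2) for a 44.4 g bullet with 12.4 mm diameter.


SD = m/d^2 = 44.4/12.4^2 = 0.2888 g/mm^2

0.2888 g/mm^2


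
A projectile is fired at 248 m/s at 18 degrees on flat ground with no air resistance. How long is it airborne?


T = 2*v0*sin(theta)/g = 2*248*sin(18°)/9.81 = 15.62 s

15.62 s


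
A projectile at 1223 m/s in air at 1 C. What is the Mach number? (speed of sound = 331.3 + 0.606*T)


a = 331.3 + 0.606*(1) = 331.906 m/s
M = v/a = 1223/331.906 = 3.685

3.685


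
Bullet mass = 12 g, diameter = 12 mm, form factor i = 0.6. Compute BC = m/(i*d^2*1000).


BC = m/(i*d^2*1000) = 12/(0.6 * 12^2 * 1000) = 0.0001389

0.0001389


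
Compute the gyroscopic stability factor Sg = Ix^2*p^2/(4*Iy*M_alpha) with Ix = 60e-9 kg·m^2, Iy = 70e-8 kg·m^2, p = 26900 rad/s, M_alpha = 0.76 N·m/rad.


Sg = Ix^2 * p^2 / (4 * Iy * M_alpha) = (60e-9)^2 * 26900^2 / (4 * 70e-8 * 0.76) = 1.224

1.224


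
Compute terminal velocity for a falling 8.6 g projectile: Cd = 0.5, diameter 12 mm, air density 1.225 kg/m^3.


A = pi*(d/2)^2 = pi*(12/2000)^2 = 1.13097e-04 m^2
vt = sqrt(2mg/(Cd*rho*A)) = sqrt(2*0.0086*9.81/(0.5 * 1.225 * 1.13097e-04)) = 49.35 m/s

49.35 m/s


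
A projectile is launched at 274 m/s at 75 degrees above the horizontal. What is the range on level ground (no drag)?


R = v0^2 * sin(2*theta) / g = 274^2 * sin(2*75°) / 9.81 = 3827 m

3827 m


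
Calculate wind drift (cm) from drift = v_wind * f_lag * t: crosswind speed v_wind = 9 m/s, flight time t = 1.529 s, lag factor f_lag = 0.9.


drift = v_wind * lag * t = 9 * 0.9 * 1.529 = 12.3849 m ≈ 1238 cm

1238 cm


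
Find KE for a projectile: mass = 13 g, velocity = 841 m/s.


E = 0.5*m*v^2 = 0.5*0.013*841^2 = 4597 J

4597 J


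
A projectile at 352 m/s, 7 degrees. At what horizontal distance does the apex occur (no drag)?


R = v0^2*sin(2*theta)/g = 352^2*sin(2*7°)/9.81 = 3055.56 m
apex_dist = R/2 = 3055.56/2 = 1528 m

1528 m


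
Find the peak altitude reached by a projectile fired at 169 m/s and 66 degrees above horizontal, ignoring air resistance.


H = (v0*sin(theta))^2 / (2g) = (169*sin(66°))^2 / (2*9.81) = 1215 m

1215 m


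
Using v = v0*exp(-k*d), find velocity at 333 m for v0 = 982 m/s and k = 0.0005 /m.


v = v0*exp(-k*d) = 982*exp(-0.0005*333) = 831.4 m/s

831.4 m/s


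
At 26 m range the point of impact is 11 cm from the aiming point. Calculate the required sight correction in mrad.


1 mrad subtends 1 cm per 10 m of range, so adj = error_cm / (dist_m / 10) = 11 / (26/10) = 4.231 mrad

4.231 mrad


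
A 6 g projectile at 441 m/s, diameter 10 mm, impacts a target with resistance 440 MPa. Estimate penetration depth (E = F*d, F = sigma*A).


A = pi*(d/2)^2 = pi*(10/2)^2 = 78.5398 mm^2
E = 0.5*m*v^2 = 0.5*0.006*441^2 = 583.443 J
depth = E/(sigma*A) = 583.443 J / (440 MPa * 78.5398 mm^2) = 583.443/(440 * 78.5398) m = 0.0168832 m ≈ 16.88 mm

16.88 mm


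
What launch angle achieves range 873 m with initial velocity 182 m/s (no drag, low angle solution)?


sin(2*theta) = R*g/v0^2 = 873*9.81/182^2 = 0.258548, theta = arcsin(0.258548)/2 = 7.492°

7.492 degrees
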